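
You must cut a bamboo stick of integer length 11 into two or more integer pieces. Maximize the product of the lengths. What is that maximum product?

54

Define g[k] = max over 1≤i<k of i · max(k−i, g[k−i]); the inner max lets the remainder stay uncut if that's better.
g[2] = 1*max(1,0) = 1*1 = 1
g[3] = 1*max(2,1) = 1*2 = 2
g[4] = 2*max(2,1) = 2*2 = 4
g[5] = 2*max(3,2) = 2*3 = 6
g[6] = 3*max(3,2) = 3*3 = 9
g[7] = 2*max(5,6) = 2*6 = 12
g[8] = 2*max(6,9) = 2*9 = 18
g[9] = 3*max(6,9) = 3*9 = 27
g[10] = 2*max(8,18) = 2*18 = 36
g[11] = 2*max(9,27) = 2*27 = 54
One optimal split: 3 + 3 + 3 + 2; product 3*3*3*2 = 54.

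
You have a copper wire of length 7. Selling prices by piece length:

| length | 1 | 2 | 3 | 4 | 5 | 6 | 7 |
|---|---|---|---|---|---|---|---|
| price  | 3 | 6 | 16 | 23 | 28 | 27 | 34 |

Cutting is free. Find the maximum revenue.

39

Let v[k] be the best obtainable value from length k. For each k, try every first piece i and keep the best of price[i] + v[k−i].
v[1] = 3
v[2] = max(3+3, 6+0) = 6
v[3] = max(3+6, 6+3, 16+0) = 16
v[4] = max(3+16, 6+6, 16+3, 23+0) = 23
v[5] = max(3+23, 6+16, 16+6, 23+3, 28+0) = 28
v[6] = max(3+28, 6+23, 16+16, 23+6, 28+3, 27+0) = 32
v[7] = max(3+32, 6+28, 16+23, …, 27+3, 34+0) = 39
One optimal cutting: 4 + 3 → €23 + €16 = €39.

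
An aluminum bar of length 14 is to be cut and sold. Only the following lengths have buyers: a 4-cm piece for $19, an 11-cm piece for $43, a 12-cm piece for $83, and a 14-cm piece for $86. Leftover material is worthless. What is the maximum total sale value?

86

Build f[k] bottom-up: f[k] = max over allowed piece i of (p[i] + f[k−i]).
f[1] = 0
f[2] = 0
f[3] = 0
f[4] = 19
f[5] = 19
f[6] = 19
f[7] = 19
f[8] = 38  (first piece 4, then f[4]=19)
f[9] = 38
f[10] = 38
f[11] = 43
f[12] = 83
f[13] = 83
f[14] = 86
One optimal cutting: 14 → $86.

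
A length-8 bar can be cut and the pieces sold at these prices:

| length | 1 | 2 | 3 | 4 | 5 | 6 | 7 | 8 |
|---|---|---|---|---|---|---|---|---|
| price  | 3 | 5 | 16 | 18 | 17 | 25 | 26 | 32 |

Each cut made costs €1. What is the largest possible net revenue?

Build r[k] bottom-up: r[k] = max over allowed piece i of (p[i] + r[k−i]) − 1 per cut.
r[1] = 3
r[2] = max(3+3-1, 5+0) = 5
r[3] = max(3+5-1, 5+3-1, 16+0) = 16
r[4] = max(3+16-1, 5+5-1, 16+3-1, 18+0) = 18
r[5] = max(3+18-1, 5+16-1, 16+5-1, 18+3-1, 17+0) = 20
r[6] = max(3+20-1, 5+18-1, 16+16-1, 18+5-1, 17+3-1, 25+0) = 31
r[7] = max(3+31-1, 5+20-1, 16+18-1, …, 25+3-1, 26+0) = 33
r[8] = max(3+33-1, 5+31-1, 16+20-1, …, 26+3-1, 32+0) = 35
One optimal plan: pieces 3 + 3 + 1 + 1 (3 cuts) → €38 − €3 = €35.

35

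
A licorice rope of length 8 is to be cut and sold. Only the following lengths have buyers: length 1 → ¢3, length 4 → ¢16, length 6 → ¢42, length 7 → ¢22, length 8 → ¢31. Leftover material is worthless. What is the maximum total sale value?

Consider every possible first cut. best[k] is the best of p[i]+best[k−i] over all sellable i≤k.
best[1] = 3
best[2] = 6  (first piece 1, then best[1]=3)
best[3] = 9  (first piece 1, then best[2]=6)
best[4] = 16
best[5] = 19  (first piece 1, then best[4]=16)
best[6] = 42
best[7] = 45  (first piece 1, then best[6]=42)
best[8] = 48  (first piece 1, then best[7]=45)
One optimal cutting: 6 + 1 + 1 → ¢48.

48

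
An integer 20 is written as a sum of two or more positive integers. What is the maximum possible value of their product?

1458

Let m[k] be the best product for length k (with at least one cut). For each first piece i, the rest contributes max(k−i, m[k−i]).
m[2] = 1*max(1,0) = 1*1 = 1
m[3] = max(1*2, 2*1) = 2
m[4] = max(1*3, 2*2, 3*1) = 4
m[5] = max(1*4, 2*3, 3*2, 4*1) = 6
m[6] = max(1*6, 2*4, 3*3, 4*2, 5*1) = 9
m[7] = max(1*9, 2*6, 3*4, 4*3, 5*2, 6*1) = 12
m[8] = max(1*12, 2*9, 3*6, …, 6*2, 7*1) = 18
m[9] = max(1*18, 2*12, 3*9, …, 7*2, 8*1) = 27
m[10] = max(1*27, 2*18, 3*12, …, 8*2, 9*1) = 36
m[11] = max(1*36, 2*27, 3*18, …, 9*2, 10*1) = 54
m[12] = max(1*54, 2*36, 3*27, …, 10*2, 11*1) = 81
m[13] = max(1*81, 2*54, 3*36, …, 11*2, 12*1) = 108
m[14] = max(1*108, 2*81, 3*54, …, 12*2, 13*1) = 162
m[15] = max(1*162, 2*108, 3*81, …, 13*2, 14*1) = 243
m[16] = max(1*243, 2*162, 3*108, …, 14*2, 15*1) = 324
m[17] = max(1*324, 2*243, 3*162, …, 15*2, 16*1) = 486
m[18] = max(1*486, 2*324, 3*243, …, 16*2, 17*1) = 729
m[19] = max(1*729, 2*486, 3*324, …, 17*2, 18*1) = 972
m[20] = max(1*972, 2*729, 3*486, …, 18*2, 19*1) = 1458
One optimal split: 3 + 3 + 3 + 3 + 3 + 3 + 2; product 3*3*3*3*3*3*2 = 1458.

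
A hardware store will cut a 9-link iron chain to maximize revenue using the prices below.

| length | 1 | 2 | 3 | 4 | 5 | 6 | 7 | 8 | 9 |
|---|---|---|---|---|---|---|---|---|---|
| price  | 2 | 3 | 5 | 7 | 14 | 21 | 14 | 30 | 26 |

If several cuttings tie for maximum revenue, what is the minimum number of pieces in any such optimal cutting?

Consider every possible first cut. r[k] is the best of p[i]+r[k−i] over all sellable i≤k.
r[1] = 2
r[2] = max(2+2, 3+0) = 4
r[3] = max(2+4, 3+2, 5+0) = 6
r[4] = max(2+6, 3+4, 5+2, 7+0) = 8
r[5] = max(2+8, 3+6, 5+4, 7+2, 14+0) = 14
r[6] = max(2+14, 3+8, 5+6, 7+4, 14+2, 21+0) = 21
r[7] = max(2+21, 3+14, 5+8, …, 21+2, 14+0) = 23
r[8] = max(2+23, 3+21, 5+14, …, 14+2, 30+0) = 30
r[9] = max(2+30, 3+23, 5+21, …, 30+2, 26+0) = 32
Maximum revenue is $32.
Now minimize piece count subject to staying optimal: for each k, pieces[k] = 1 + min over i with p[i]+r[k−i]=r[k] of pieces[k−i].
pieces[6] = 1
pieces[7] = 2
pieces[8] = 1
pieces[9] = 2

2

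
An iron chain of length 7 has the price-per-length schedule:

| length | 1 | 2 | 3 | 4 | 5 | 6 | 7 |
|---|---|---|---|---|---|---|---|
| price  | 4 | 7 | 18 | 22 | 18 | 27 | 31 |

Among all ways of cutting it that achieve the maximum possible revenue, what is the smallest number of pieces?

Build r[k] bottom-up: r[k] = max over allowed piece i of (p[i] + r[k−i]).
r[1] = 4
r[2] = max(4+4, 7+0) = 8
r[3] = max(4+8, 7+4, 18+0) = 18
r[4] = max(4+18, 7+8, 18+4, 22+0) = 22
r[5] = max(4+22, 7+18, 18+8, 22+4, 18+0) = 26
r[6] = max(4+26, 7+22, 18+18, 22+8, 18+4, 27+0) = 36
r[7] = max(4+36, 7+26, 18+22, …, 27+4, 31+0) = 40
Maximum revenue is $40.
Now minimize piece count subject to staying optimal: for each k, pieces[k] = 1 + min over i with p[i]+r[k−i]=r[k] of pieces[k−i].
pieces[4] = 1
pieces[5] = 2
pieces[6] = 2
pieces[7] = 2

2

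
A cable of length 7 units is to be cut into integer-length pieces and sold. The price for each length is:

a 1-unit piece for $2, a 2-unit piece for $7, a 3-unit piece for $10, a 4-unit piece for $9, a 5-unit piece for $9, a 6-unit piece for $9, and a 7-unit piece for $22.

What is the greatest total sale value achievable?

Build r[k] bottom-up: r[k] = max over allowed piece i of (p[i] + r[k−i]).
r[1] = 2
r[2] = max(2+2, 7+0) = 7
r[3] = max(2+7, 7+2, 10+0) = 10
r[4] = max(2+10, 7+7, 10+2, 9+0) = 14
r[5] = max(2+14, 7+10, 10+7, 9+2, 9+0) = 17
r[6] = max(2+17, 7+14, 10+10, 9+7, 9+2, 9+0) = 21
r[7] = max(2+21, 7+17, 10+14, …, 9+2, 22+0) = 24
One optimal cutting: 3 + 2 + 2 → $10 + $7 + $7 = $24.

24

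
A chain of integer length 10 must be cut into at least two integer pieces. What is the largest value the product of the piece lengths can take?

36

Fill P[k] for k=2..10: at each k try every first piece i and multiply by the better of (k−i) uncut or P[k−i].
Small cases: P[2]=1.
P[3] = max(1×2, 2×1) = 2
P[4] = max(1×3, 2×2, 3×1) = 4
P[5] = max(1×4, 2×3, 3×2, 4×1) = 6
P[6] = max(1×6, 2×4, 3×3, 4×2, 5×1) = 9
P[7] = max(1×9, 2×6, 3×4, 4×3, 5×2, 6×1) = 12
P[8] = max(1×12, 2×9, 3×6, …, 6×2, 7×1) = 18
P[9] = max(1×18, 2×12, 3×9, …, 7×2, 8×1) = 27
P[10] = max(1×27, 2×18, 3×12, …, 8×2, 9×1) = 36
One optimal split: 3 + 3 + 2 + 2; product 3×3×2×2 = 36.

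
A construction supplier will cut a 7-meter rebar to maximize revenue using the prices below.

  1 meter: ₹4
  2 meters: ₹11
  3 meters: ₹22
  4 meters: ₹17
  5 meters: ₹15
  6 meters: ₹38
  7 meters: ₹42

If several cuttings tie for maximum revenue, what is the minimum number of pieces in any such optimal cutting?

Consider every possible first cut. r[k] is the best of p[i]+r[k−i] over all sellable i≤k.
r[1] = 4
r[2] = 11
r[3] = 22
r[4] = 26  (first piece 1, then r[3]=22)
r[5] = 33  (first piece 2, then r[3]=22)
r[6] = 44  (first piece 3, then r[3]=22)
r[7] = 48  (first piece 1, then r[6]=44)
Maximum revenue is ₹48.
Now minimize piece count subject to staying optimal: for each k, pieces[k] = 1 + min over i with p[i]+r[k−i]=r[k] of pieces[k−i].
pieces[4] = 2
pieces[5] = 2
pieces[6] = 2
pieces[7] = 3

3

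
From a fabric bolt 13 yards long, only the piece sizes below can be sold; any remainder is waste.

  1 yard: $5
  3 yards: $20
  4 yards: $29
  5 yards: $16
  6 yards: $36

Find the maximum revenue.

Build r[k] bottom-up: r[k] = max over allowed piece i of (p[i] + r[k−i]).
r[1] = 5
r[2] = 10  (first piece 1, then r[1]=5)
r[3] = max(5+10, 20+0) = 20
r[4] = max(5+20, 20+5, 29+0) = 29
r[5] = max(5+29, 20+10, 29+5, 16+0) = 34
r[6] = max(5+34, 20+20, 29+10, 16+5, 36+0) = 40
r[7] = max(5+40, 20+29, 29+20, 16+10, 36+5) = 49
r[8] = max(5+49, 20+34, 29+29, 16+20, 36+10) = 58
r[9] = max(5+58, 20+40, 29+34, 16+29, 36+20) = 63
r[10] = max(5+63, 20+49, 29+40, 16+34, 36+29) = 69
r[11] = max(5+69, 20+58, 29+49, 16+40, 36+34) = 78
r[12] = max(5+78, 20+63, 29+58, 16+49, 36+40) = 87
r[13] = max(5+87, 20+69, 29+63, 16+58, 36+49) = 92
One optimal cutting: 4 + 4 + 4 + 1 → $92.

92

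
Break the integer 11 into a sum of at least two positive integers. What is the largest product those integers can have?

54

Define P[k] = max over 1≤i<k of i · max(k−i, P[k−i]); the inner max lets the remainder stay uncut if that's better.
P[2] = 1·max(1,0) = 1·1 = 1
P[3] = 1·max(2,1) = 1·2 = 2
P[4] = 2·max(2,1) = 2·2 = 4
P[5] = 2·max(3,2) = 2·3 = 6
P[6] = 3·max(3,2) = 3·3 = 9
P[7] = 2·max(5,6) = 2·6 = 12
P[8] = 2·max(6,9) = 2·9 = 18
P[9] = 3·max(6,9) = 3·9 = 27
P[10] = 2·max(8,18) = 2·18 = 36
P[11] = 2·max(9,27) = 2·27 = 54
One optimal split: 3 + 3 + 3 + 2; product 3·3·3·2 = 54.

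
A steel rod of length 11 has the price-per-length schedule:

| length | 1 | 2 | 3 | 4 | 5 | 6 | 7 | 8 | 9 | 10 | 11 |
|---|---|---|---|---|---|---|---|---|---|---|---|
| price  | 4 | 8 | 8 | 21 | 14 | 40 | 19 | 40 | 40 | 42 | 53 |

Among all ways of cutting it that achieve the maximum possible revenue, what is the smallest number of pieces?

Consider every possible first cut. r[k] is the best of p[i]+r[k−i] over all sellable i≤k.
r[1] = 4
r[2] = 8  (first piece 1, then r[1]=4)
r[3] = 12  (first piece 1, then r[2]=8)
r[4] = 21
r[5] = 25  (first piece 1, then r[4]=21)
r[6] = 40
r[7] = 44  (first piece 1, then r[6]=40)
r[8] = 48  (first piece 1, then r[7]=44)
r[9] = 52  (first piece 1, then r[8]=48)
r[10] = 61  (first piece 4, then r[6]=40)
r[11] = 65  (first piece 1, then r[10]=61)
Maximum revenue is $65.
Now minimize piece count subject to staying optimal: for each k, pieces[k] = 1 + min over i with p[i]+r[k−i]=r[k] of pieces[k−i].
pieces[8] = 2
pieces[9] = 3
pieces[10] = 2
pieces[11] = 3

3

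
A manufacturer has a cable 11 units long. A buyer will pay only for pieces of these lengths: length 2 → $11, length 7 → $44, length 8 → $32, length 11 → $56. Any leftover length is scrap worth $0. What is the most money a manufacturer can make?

66

Build r[k] bottom-up: r[k] = max over allowed piece i of (p[i] + r[k−i]).
r[1] = 0
r[2] = 11
r[3] = 11
r[4] = 22  (first piece 2, then r[2]=11)
r[5] = 22
r[6] = 33  (first piece 2, then r[4]=22)
r[7] = 44
r[8] = 44
r[9] = 55  (first piece 2, then r[7]=44)
r[10] = 55
r[11] = 66  (first piece 2, then r[9]=55)
One optimal cutting: 7 + 2 + 2 → $66.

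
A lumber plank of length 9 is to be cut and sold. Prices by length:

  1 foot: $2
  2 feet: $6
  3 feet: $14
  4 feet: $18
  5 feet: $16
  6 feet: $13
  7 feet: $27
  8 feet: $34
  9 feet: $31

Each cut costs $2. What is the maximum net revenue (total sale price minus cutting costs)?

38

Build net[k] bottom-up: net[k] = max over allowed piece i of (p[i] + net[k−i]) − 2 per cut.
net[1] = 2
net[2] = max(2+2-2, 6+0) = 6
net[3] = max(2+6-2, 6+2-2, 14+0) = 14
net[4] = max(2+14-2, 6+6-2, 14+2-2, 18+0) = 18
net[5] = max(2+18-2, 6+14-2, 14+6-2, 18+2-2, 16+0) = 18
net[6] = max(2+18-2, 6+18-2, 14+14-2, 18+6-2, 16+2-2, 13+0) = 26
net[7] = max(2+26-2, 6+18-2, 14+18-2, …, 13+2-2, 27+0) = 30
net[8] = max(2+30-2, 6+26-2, 14+18-2, …, 27+2-2, 34+0) = 34
net[9] = max(2+34-2, 6+30-2, 14+26-2, …, 34+2-2, 31+0) = 38
One optimal plan: pieces 3 + 3 + 3 (2 cuts) → $42 − $4 = $38.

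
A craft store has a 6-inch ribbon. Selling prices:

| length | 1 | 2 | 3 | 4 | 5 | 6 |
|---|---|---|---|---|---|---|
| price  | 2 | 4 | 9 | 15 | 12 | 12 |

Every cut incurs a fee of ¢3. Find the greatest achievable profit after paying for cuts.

Build net[k] bottom-up: net[k] = max over allowed piece i of (p[i] + net[k−i]) − 3 per cut.
net[1] = 2
net[2] = 4
net[3] = 9
net[4] = 15
net[5] = 14  (first piece 1, then net[4]=15)
net[6] = 16  (first piece 2, then net[4]=15)
One optimal plan: pieces 4 + 2 (1 cut) → ¢19 − ¢3 = ¢16.

16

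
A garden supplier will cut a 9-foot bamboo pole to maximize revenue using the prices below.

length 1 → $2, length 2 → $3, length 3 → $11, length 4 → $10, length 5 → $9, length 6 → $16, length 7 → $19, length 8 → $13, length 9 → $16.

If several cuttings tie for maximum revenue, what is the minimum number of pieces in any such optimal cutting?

Build r[k] bottom-up: r[k] = max over allowed piece i of (p[i] + r[k−i]).
r[1] = 2
r[2] = 4  (first piece 1, then r[1]=2)
r[3] = 11
r[4] = 13  (first piece 1, then r[3]=11)
r[5] = 15  (first piece 1, then r[4]=13)
r[6] = 22  (first piece 3, then r[3]=11)
r[7] = 24  (first piece 1, then r[6]=22)
r[8] = 26  (first piece 1, then r[7]=24)
r[9] = 33  (first piece 3, then r[6]=22)
Maximum revenue is $33.
Now minimize piece count subject to staying optimal: for each k, pieces[k] = 1 + min over i with p[i]+r[k−i]=r[k] of pieces[k−i].
pieces[6] = 2
pieces[7] = 3
pieces[8] = 4
pieces[9] = 3

3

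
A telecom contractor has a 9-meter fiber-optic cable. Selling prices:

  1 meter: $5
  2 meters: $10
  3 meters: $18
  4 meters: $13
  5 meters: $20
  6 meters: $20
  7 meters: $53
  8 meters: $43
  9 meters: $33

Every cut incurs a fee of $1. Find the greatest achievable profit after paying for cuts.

Let r[k] be the best obtainable value from length k. For each k, try every first piece i and keep the best of price[i] + r[k−i] minus the 1 cut fee when i<k.
r[1] = 5
r[2] = max(5+5-1, 10+0) = 10
r[3] = max(5+10-1, 10+5-1, 18+0) = 18
r[4] = max(5+18-1, 10+10-1, 18+5-1, 13+0) = 22
r[5] = max(5+22-1, 10+18-1, 18+10-1, 13+5-1, 20+0) = 27
r[6] = max(5+27-1, 10+22-1, 18+18-1, 13+10-1, 20+5-1, 20+0) = 35
r[7] = max(5+35-1, 10+27-1, 18+22-1, …, 20+5-1, 53+0) = 53
r[8] = max(5+53-1, 10+35-1, 18+27-1, …, 53+5-1, 43+0) = 57
r[9] = max(5+57-1, 10+53-1, 18+35-1, …, 43+5-1, 33+0) = 62
One optimal plan: pieces 7 + 2 (1 cut) → $63 − $1 = $62.

62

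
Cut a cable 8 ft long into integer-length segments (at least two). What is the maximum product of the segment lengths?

18

Fill g[k] for k=2..8: at each k try every first piece i and multiply by the better of (k−i) uncut or g[k−i].
g[2] = 1·max(1,0) = 1·1 = 1
g[3] = 1·max(2,1) = 1·2 = 2
g[4] = 2·max(2,1) = 2·2 = 4
g[5] = 2·max(3,2) = 2·3 = 6
g[6] = 3·max(3,2) = 3·3 = 9
g[7] = 2·max(5,6) = 2·6 = 12
g[8] = 2·max(6,9) = 2·9 = 18
One optimal split: 3 + 3 + 2; product 3·3·2 = 18.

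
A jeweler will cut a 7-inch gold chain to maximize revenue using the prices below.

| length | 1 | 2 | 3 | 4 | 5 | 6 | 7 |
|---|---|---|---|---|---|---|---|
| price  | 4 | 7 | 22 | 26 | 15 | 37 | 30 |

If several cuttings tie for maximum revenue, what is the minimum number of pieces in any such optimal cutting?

Consider every possible first cut. r[k] is the best of p[i]+r[k−i] over all sellable i≤k.
r[1] = 4
r[2] = 8  (first piece 1, then r[1]=4)
r[3] = 22
r[4] = 26  (first piece 1, then r[3]=22)
r[5] = 30  (first piece 1, then r[4]=26)
r[6] = 44  (first piece 3, then r[3]=22)
r[7] = 48  (first piece 1, then r[6]=44)
Maximum revenue is $48.
Now minimize piece count subject to staying optimal: for each k, pieces[k] = 1 + min over i with p[i]+r[k−i]=r[k] of pieces[k−i].
pieces[4] = 1
pieces[5] = 2
pieces[6] = 2
pieces[7] = 2

2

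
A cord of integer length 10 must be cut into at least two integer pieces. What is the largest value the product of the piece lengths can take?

Define prod[k] = max over 1≤i<k of i · max(k−i, prod[k−i]); the inner max lets the remainder stay uncut if that's better.
prod[2] = 1*max(1,0) = 1*1 = 1
prod[3] = max(1*2, 2*1) = 2
prod[4] = max(1*3, 2*2, 3*1) = 4
prod[5] = max(1*4, 2*3, 3*2, 4*1) = 6
prod[6] = max(1*6, 2*4, 3*3, 4*2, 5*1) = 9
prod[7] = max(1*9, 2*6, 3*4, 4*3, 5*2, 6*1) = 12
prod[8] = max(1*12, 2*9, 3*6, …, 6*2, 7*1) = 18
prod[9] = max(1*18, 2*12, 3*9, …, 7*2, 8*1) = 27
prod[10] = max(1*27, 2*18, 3*12, …, 8*2, 9*1) = 36
One optimal split: 3 + 3 + 2 + 2; product 3*3*2*2 = 36.

36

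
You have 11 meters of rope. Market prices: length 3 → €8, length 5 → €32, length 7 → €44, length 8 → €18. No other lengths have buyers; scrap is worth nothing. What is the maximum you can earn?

64

Build r[k] bottom-up: r[k] = max over allowed piece i of (p[i] + r[k−i]).
r[1] = 0
r[2] = 0
r[3] = 8
r[4] = 8
r[5] = 32
r[6] = 32
r[7] = 44
r[8] = 44
r[9] = 44
r[10] = 64  (first piece 5, then r[5]=32)
r[11] = 64
One optimal cutting: pieces 5 + 5 with 1 meter of scrap → €64.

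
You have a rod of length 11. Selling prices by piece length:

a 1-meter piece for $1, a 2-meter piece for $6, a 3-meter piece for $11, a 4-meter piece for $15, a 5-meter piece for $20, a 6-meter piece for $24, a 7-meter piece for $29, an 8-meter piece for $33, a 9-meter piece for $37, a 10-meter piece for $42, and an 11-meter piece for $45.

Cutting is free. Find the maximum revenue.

Build best[k] bottom-up: best[k] = max over allowed piece i of (p[i] + best[k−i]).
best[1] = 1
best[2] = 6
best[3] = 11
best[4] = 15
best[5] = 20
best[6] = 24
best[7] = 29
best[8] = 33
best[9] = 37
best[10] = 42
best[11] = 45
Best is to sell the whole 11-meter piece uncut for $45.

45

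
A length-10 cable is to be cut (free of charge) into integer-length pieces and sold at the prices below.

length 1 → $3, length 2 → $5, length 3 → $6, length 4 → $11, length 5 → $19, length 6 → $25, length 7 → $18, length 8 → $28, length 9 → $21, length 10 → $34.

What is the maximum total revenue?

Build R[k] bottom-up: R[k] = max over allowed piece i of (p[i] + R[k−i]).
R[1] = 3
R[2] = max(3+3, 5+0) = 6
R[3] = max(3+6, 5+3, 6+0) = 9
R[4] = max(3+9, 5+6, 6+3, 11+0) = 12
R[5] = max(3+12, 5+9, 6+6, 11+3, 19+0) = 19
R[6] = max(3+19, 5+12, 6+9, 11+6, 19+3, 25+0) = 25
R[7] = max(3+25, 5+19, 6+12, …, 25+3, 18+0) = 28
R[8] = max(3+28, 5+25, 6+19, …, 18+3, 28+0) = 31
R[9] = max(3+31, 5+28, 6+25, …, 28+3, 21+0) = 34
R[10] = max(3+34, 5+31, 6+28, …, 21+3, 34+0) = 38
One optimal cutting: 5 + 5 → $19 + $19 = $38.

38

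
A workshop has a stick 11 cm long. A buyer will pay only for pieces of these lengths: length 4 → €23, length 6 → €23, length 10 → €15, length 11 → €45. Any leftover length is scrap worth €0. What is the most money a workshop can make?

46

Build r[k] bottom-up: r[k] = max over allowed piece i of (p[i] + r[k−i]).
r[1] = 0
r[2] = 0
r[3] = 0
r[4] = 23
r[5] = 23
r[6] = max(23+0, 23+0) = 23
r[7] = max(23+0, 23+0) = 23
r[8] = max(23+23, 23+0) = 46
r[9] = max(23+23, 23+0) = 46
r[10] = max(23+23, 23+23, 15+0) = 46
r[11] = max(23+23, 23+23, 15+0, 45+0) = 46
One optimal cutting: pieces 4 + 4 with 3 cm of scrap → €46.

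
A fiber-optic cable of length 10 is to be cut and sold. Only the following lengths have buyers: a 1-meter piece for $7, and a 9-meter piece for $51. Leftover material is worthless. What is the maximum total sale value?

70

Let best[k] be the best obtainable value from length k. For each k, try every first piece i and keep the best of price[i] + best[k−i].
best[1] = 7
best[2] = 14  (first piece 1, then best[1]=7)
best[3] = 21  (first piece 1, then best[2]=14)
best[4] = 28  (first piece 1, then best[3]=21)
best[5] = 35  (first piece 1, then best[4]=28)
best[6] = 42  (first piece 1, then best[5]=35)
best[7] = 49  (first piece 1, then best[6]=42)
best[8] = 56  (first piece 1, then best[7]=49)
best[9] = max(7+56, 51+0) = 63
best[10] = max(7+63, 51+7) = 70
One optimal cutting: 1 + 1 + 1 + 1 + 1 + 1 + 1 + 1 + 1 + 1 → $70.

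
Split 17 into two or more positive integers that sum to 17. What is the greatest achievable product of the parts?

Fill m[k] for k=2..17: at each k try every first piece i and multiply by the better of (k−i) uncut or m[k−i].
m[2] = 1·max(1,0) = 1·1 = 1
m[3] = 1·max(2,1) = 1·2 = 2
m[4] = 2·max(2,1) = 2·2 = 4
m[5] = 2·max(3,2) = 2·3 = 6
m[6] = 3·max(3,2) = 3·3 = 9
m[7] = 2·max(5,6) = 2·6 = 12
m[8] = 2·max(6,9) = 2·9 = 18
m[9] = 3·max(6,9) = 3·9 = 27
m[10] = 2·max(8,18) = 2·18 = 36
m[11] = 2·max(9,27) = 2·27 = 54
m[12] = 3·max(9,27) = 3·27 = 81
m[13] = 2·max(11,54) = 2·54 = 108
m[14] = 2·max(12,81) = 2·81 = 162
m[15] = 3·max(12,81) = 3·81 = 243
m[16] = 2·max(14,162) = 2·162 = 324
m[17] = 2·max(15,243) = 2·243 = 486
One optimal split: 3 + 3 + 3 + 3 + 3 + 2; product 3·3·3·3·3·2 = 486.

486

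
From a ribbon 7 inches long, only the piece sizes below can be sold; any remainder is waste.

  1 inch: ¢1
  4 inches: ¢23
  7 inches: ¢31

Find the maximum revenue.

31

Consider every possible first cut. best[k] is the best of p[i]+best[k−i] over all sellable i≤k.
best[1] = 1
best[2] = 2  (first piece 1, then best[1]=1)
best[3] = 3  (first piece 1, then best[2]=2)
best[4] = max(1+3, 23+0) = 23
best[5] = max(1+23, 23+1) = 24
best[6] = max(1+24, 23+2) = 25
best[7] = max(1+25, 23+3, 31+0) = 31
One optimal cutting: 7 → ¢31.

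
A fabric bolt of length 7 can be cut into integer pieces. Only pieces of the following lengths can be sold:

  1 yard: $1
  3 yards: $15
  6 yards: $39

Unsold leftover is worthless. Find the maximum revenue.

40

Consider every possible first cut. r[k] is the best of p[i]+r[k−i] over all sellable i≤k.
r[1] = 1
r[2] = 2  (first piece 1, then r[1]=1)
r[3] = 15
r[4] = 16  (first piece 1, then r[3]=15)
r[5] = 17  (first piece 1, then r[4]=16)
r[6] = 39
r[7] = 40  (first piece 1, then r[6]=39)
One optimal cutting: 6 + 1 → $40.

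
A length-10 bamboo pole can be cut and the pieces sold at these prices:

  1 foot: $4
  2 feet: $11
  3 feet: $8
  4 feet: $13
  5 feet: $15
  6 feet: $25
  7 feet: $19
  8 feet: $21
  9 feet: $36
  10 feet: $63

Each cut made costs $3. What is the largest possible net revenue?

Consider every possible first cut. v[k] is the best of p[i]+v[k−i] over all sellable i≤k, charging 3 whenever i<k.
v[1] = 4
v[2] = max(4+4-3, 11+0) = 11
v[3] = max(4+11-3, 11+4-3, 8+0) = 12
v[4] = max(4+12-3, 11+11-3, 8+4-3, 13+0) = 19
v[5] = max(4+19-3, 11+12-3, 8+11-3, 13+4-3, 15+0) = 20
v[6] = max(4+20-3, 11+19-3, 8+12-3, 13+11-3, 15+4-3, 25+0) = 27
v[7] = max(4+27-3, 11+20-3, 8+19-3, …, 25+4-3, 19+0) = 28
v[8] = max(4+28-3, 11+27-3, 8+20-3, …, 19+4-3, 21+0) = 35
v[9] = max(4+35-3, 11+28-3, 8+27-3, …, 21+4-3, 36+0) = 36
v[10] = max(4+36-3, 11+35-3, 8+28-3, …, 36+4-3, 63+0) = 63
Best is to make no cuts and sell whole for $63.

63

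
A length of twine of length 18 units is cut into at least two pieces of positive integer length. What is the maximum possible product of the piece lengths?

729

Define f[k] = max over 1≤i<k of i · max(k−i, f[k−i]); the inner max lets the remainder stay uncut if that's better.
f[2] = 1·max(1,0) = 1·1 = 1
f[3] = max(1·2, 2·1) = 2
f[4] = max(1·3, 2·2, 3·1) = 4
f[5] = max(1·4, 2·3, 3·2, 4·1) = 6
f[6] = max(1·6, 2·4, 3·3, 4·2, 5·1) = 9
f[7] = max(1·9, 2·6, 3·4, 4·3, 5·2, 6·1) = 12
f[8] = max(1·12, 2·9, 3·6, …, 6·2, 7·1) = 18
f[9] = max(1·18, 2·12, 3·9, …, 7·2, 8·1) = 27
f[10] = max(1·27, 2·18, 3·12, …, 8·2, 9·1) = 36
f[11] = max(1·36, 2·27, 3·18, …, 9·2, 10·1) = 54
f[12] = max(1·54, 2·36, 3·27, …, 10·2, 11·1) = 81
f[13] = max(1·81, 2·54, 3·36, …, 11·2, 12·1) = 108
f[14] = max(1·108, 2·81, 3·54, …, 12·2, 13·1) = 162
f[15] = max(1·162, 2·108, 3·81, …, 13·2, 14·1) = 243
f[16] = max(1·243, 2·162, 3·108, …, 14·2, 15·1) = 324
f[17] = max(1·324, 2·243, 3·162, …, 15·2, 16·1) = 486
f[18] = max(1·486, 2·324, 3·243, …, 16·2, 17·1) = 729
One optimal split: 3 + 3 + 3 + 3 + 3 + 3; product 3·3·3·3·3·3 = 729.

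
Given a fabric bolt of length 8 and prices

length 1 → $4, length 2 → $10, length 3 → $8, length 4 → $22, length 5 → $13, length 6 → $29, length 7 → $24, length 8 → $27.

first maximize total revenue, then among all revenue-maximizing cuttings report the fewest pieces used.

2

Let r[k] be the best obtainable value from length k. For each k, try every first piece i and keep the best of price[i] + r[k−i].
r[1] = 4
r[2] = 10
r[3] = 14  (first piece 1, then r[2]=10)
r[4] = 22
r[5] = 26  (first piece 1, then r[4]=22)
r[6] = 32  (first piece 2, then r[4]=22)
r[7] = 36  (first piece 1, then r[6]=32)
r[8] = 44  (first piece 4, then r[4]=22)
Maximum revenue is $44.
Now minimize piece count subject to staying optimal: for each k, pieces[k] = 1 + min over i with p[i]+r[k−i]=r[k] of pieces[k−i].
pieces[5] = 2
pieces[6] = 2
pieces[7] = 3
pieces[8] = 2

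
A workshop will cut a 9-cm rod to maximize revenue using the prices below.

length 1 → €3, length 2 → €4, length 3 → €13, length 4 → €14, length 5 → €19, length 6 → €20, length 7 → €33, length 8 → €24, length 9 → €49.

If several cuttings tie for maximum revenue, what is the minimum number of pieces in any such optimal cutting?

1

Let r[k] be the best obtainable value from length k. For each k, try every first piece i and keep the best of price[i] + r[k−i].
r[1] = 3
r[2] = 6  (first piece 1, then r[1]=3)
r[3] = 13
r[4] = 16  (first piece 1, then r[3]=13)
r[5] = 19  (first piece 1, then r[4]=16)
r[6] = 26  (first piece 3, then r[3]=13)
r[7] = 33
r[8] = 36  (first piece 1, then r[7]=33)
r[9] = 49
Maximum revenue is €49.
Now minimize piece count subject to staying optimal: for each k, pieces[k] = 1 + min over i with p[i]+r[k−i]=r[k] of pieces[k−i].
pieces[6] = 2
pieces[7] = 1
pieces[8] = 2
pieces[9] = 1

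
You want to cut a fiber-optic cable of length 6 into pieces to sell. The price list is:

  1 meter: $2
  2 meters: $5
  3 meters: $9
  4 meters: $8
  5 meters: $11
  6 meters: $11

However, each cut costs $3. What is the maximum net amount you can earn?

Let v[k] be the best obtainable value from length k. For each k, try every first piece i and keep the best of price[i] + v[k−i] minus the 3 cut fee when i<k.
v[1] = 2
v[2] = 5
v[3] = 9
v[4] = 8  (first piece 1, then v[3]=9)
v[5] = 11  (first piece 2, then v[3]=9)
v[6] = 15  (first piece 3, then v[3]=9)
One optimal plan: pieces 3 + 3 (1 cut) → $18 − $3 = $15.

15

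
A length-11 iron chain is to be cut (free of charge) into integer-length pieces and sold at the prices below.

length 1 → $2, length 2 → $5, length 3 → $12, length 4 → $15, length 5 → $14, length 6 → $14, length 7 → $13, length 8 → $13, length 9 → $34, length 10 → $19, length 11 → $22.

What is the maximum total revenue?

42

Let R[k] be the best obtainable value from length k. For each k, try every first piece i and keep the best of price[i] + R[k−i].
R[1] = 2
R[2] = 5
R[3] = 12
R[4] = 15
R[5] = 17  (first piece 1, then R[4]=15)
R[6] = 24  (first piece 3, then R[3]=12)
R[7] = 27  (first piece 3, then R[4]=15)
R[8] = 30  (first piece 4, then R[4]=15)
R[9] = 36  (first piece 3, then R[6]=24)
R[10] = 39  (first piece 3, then R[7]=27)
R[11] = 42  (first piece 3, then R[8]=30)
One optimal cutting: 4 + 4 + 3 → $15 + $15 + $12 = $42.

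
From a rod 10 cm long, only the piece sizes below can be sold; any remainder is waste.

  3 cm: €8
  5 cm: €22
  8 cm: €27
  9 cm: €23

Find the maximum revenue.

Build f[k] bottom-up: f[k] = max over allowed piece i of (p[i] + f[k−i]).
f[1] = 0
f[2] = 0
f[3] = 8
f[4] = 8
f[5] = 22
f[6] = 22
f[7] = 22
f[8] = 30  (first piece 3, then f[5]=22)
f[9] = 30
f[10] = 44  (first piece 5, then f[5]=22)
One optimal cutting: 5 + 5 → €44.

44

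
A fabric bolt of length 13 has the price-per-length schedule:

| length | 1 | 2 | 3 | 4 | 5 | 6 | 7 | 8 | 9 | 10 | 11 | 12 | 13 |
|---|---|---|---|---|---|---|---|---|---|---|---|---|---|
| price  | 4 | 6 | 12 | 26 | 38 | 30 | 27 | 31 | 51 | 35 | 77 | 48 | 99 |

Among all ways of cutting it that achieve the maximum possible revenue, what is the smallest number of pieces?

1

Let r[k] be the best obtainable value from length k. For each k, try every first piece i and keep the best of price[i] + r[k−i].
r[1] = 4
r[2] = max(4+4, 6+0) = 8
r[3] = max(4+8, 6+4, 12+0) = 12
r[4] = max(4+12, 6+8, 12+4, 26+0) = 26
r[5] = max(4+26, 6+12, 12+8, 26+4, 38+0) = 38
r[6] = max(4+38, 6+26, 12+12, 26+8, 38+4, 30+0) = 42
r[7] = max(4+42, 6+38, 12+26, …, 30+4, 27+0) = 46
r[8] = max(4+46, 6+42, 12+38, …, 27+4, 31+0) = 52
r[9] = max(4+52, 6+46, 12+42, …, 31+4, 51+0) = 64
r[10] = max(4+64, 6+52, 12+46, …, 51+4, 35+0) = 76
r[11] = max(4+76, 6+64, 12+52, …, 35+4, 77+0) = 80
r[12] = max(4+80, 6+76, 12+64, …, 77+4, 48+0) = 84
r[13] = max(4+84, 6+80, 12+76, …, 48+4, 99+0) = 99
Maximum revenue is $99.
Now minimize piece count subject to staying optimal: for each k, pieces[k] = 1 + min over i with p[i]+r[k−i]=r[k] of pieces[k−i].
pieces[10] = 2
pieces[11] = 3
pieces[12] = 4
pieces[13] = 1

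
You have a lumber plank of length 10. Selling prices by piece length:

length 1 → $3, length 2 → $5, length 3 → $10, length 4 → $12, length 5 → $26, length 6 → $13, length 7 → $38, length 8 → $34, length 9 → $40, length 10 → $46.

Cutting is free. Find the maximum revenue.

Build v[k] bottom-up: v[k] = max over allowed piece i of (p[i] + v[k−i]).
v[1] = 3
v[2] = max(3+3, 5+0) = 6
v[3] = max(3+6, 5+3, 10+0) = 10
v[4] = max(3+10, 5+6, 10+3, 12+0) = 13
v[5] = max(3+13, 5+10, 10+6, 12+3, 26+0) = 26
v[6] = max(3+26, 5+13, 10+10, 12+6, 26+3, 13+0) = 29
v[7] = max(3+29, 5+26, 10+13, …, 13+3, 38+0) = 38
v[8] = max(3+38, 5+29, 10+26, …, 38+3, 34+0) = 41
v[9] = max(3+41, 5+38, 10+29, …, 34+3, 40+0) = 44
v[10] = max(3+44, 5+41, 10+38, …, 40+3, 46+0) = 52
One optimal cutting: 5 + 5 → $26 + $26 = $52.

52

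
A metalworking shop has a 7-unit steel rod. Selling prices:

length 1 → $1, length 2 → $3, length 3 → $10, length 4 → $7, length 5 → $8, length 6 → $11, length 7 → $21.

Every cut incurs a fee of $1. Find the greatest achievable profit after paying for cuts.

Build r[k] bottom-up: r[k] = max over allowed piece i of (p[i] + r[k−i]) − 1 per cut.
r[1] = 1
r[2] = max(1+1-1, 3+0) = 3
r[3] = max(1+3-1, 3+1-1, 10+0) = 10
r[4] = max(1+10-1, 3+3-1, 10+1-1, 7+0) = 10
r[5] = max(1+10-1, 3+10-1, 10+3-1, 7+1-1, 8+0) = 12
r[6] = max(1+12-1, 3+10-1, 10+10-1, 7+3-1, 8+1-1, 11+0) = 19
r[7] = max(1+19-1, 3+12-1, 10+10-1, …, 11+1-1, 21+0) = 21
Best is to make no cuts and sell whole for $21.

21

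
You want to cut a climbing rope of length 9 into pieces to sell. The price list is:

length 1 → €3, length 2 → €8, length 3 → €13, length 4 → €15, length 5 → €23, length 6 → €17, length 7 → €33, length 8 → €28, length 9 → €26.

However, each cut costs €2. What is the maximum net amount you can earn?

39

Consider every possible first cut. v[k] is the best of p[i]+v[k−i] over all sellable i≤k, charging 2 whenever i<k.
v[1] = 3
v[2] = 8
v[3] = 13
v[4] = 15
v[5] = 23
v[6] = 24  (first piece 1, then v[5]=23)
v[7] = 33
v[8] = 34  (first piece 1, then v[7]=33)
v[9] = 39  (first piece 2, then v[7]=33)
One optimal plan: pieces 7 + 2 (1 cut) → €41 − €2 = €39.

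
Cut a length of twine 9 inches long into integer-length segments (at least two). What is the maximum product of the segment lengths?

27

Fill f[k] for k=2..9: at each k try every first piece i and multiply by the better of (k−i) uncut or f[k−i].
Small cases: f[2]=1.
f[3] = 1×max(2,1) = 1×2 = 2
f[4] = 2×max(2,1) = 2×2 = 4
f[5] = 2×max(3,2) = 2×3 = 6
f[6] = 3×max(3,2) = 3×3 = 9
f[7] = 2×max(5,6) = 2×6 = 12
f[8] = 2×max(6,9) = 2×9 = 18
f[9] = 3×max(6,9) = 3×9 = 27
One optimal split: 3 + 3 + 3; product 3×3×3 = 27.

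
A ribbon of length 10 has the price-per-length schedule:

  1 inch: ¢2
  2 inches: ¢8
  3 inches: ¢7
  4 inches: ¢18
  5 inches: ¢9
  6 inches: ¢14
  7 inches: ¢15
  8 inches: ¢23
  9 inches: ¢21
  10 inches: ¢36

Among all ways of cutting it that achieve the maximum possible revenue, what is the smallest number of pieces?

Build r[k] bottom-up: r[k] = max over allowed piece i of (p[i] + r[k−i]).
r[1] = 2
r[2] = max(2+2, 8+0) = 8
r[3] = max(2+8, 8+2, 7+0) = 10
r[4] = max(2+10, 8+8, 7+2, 18+0) = 18
r[5] = max(2+18, 8+10, 7+8, 18+2, 9+0) = 20
r[6] = max(2+20, 8+18, 7+10, 18+8, 9+2, 14+0) = 26
r[7] = max(2+26, 8+20, 7+18, …, 14+2, 15+0) = 28
r[8] = max(2+28, 8+26, 7+20, …, 15+2, 23+0) = 36
r[9] = max(2+36, 8+28, 7+26, …, 23+2, 21+0) = 38
r[10] = max(2+38, 8+36, 7+28, …, 21+2, 36+0) = 44
Maximum revenue is ¢44.
Now minimize piece count subject to staying optimal: for each k, pieces[k] = 1 + min over i with p[i]+r[k−i]=r[k] of pieces[k−i].
pieces[7] = 3
pieces[8] = 2
pieces[9] = 3
pieces[10] = 3

3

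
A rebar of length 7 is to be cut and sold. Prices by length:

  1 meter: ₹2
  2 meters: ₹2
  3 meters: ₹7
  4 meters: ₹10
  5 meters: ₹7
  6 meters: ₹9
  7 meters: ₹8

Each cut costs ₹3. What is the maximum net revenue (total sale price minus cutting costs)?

14

Let v[k] be the best obtainable value from length k. For each k, try every first piece i and keep the best of price[i] + v[k−i] minus the 3 cut fee when i<k.
v[1] = 2
v[2] = 2
v[3] = 7
v[4] = 10
v[5] = 9  (first piece 1, then v[4]=10)
v[6] = 11  (first piece 3, then v[3]=7)
v[7] = 14  (first piece 3, then v[4]=10)
One optimal plan: pieces 4 + 3 (1 cut) → ₹17 − ₹3 = ₹14.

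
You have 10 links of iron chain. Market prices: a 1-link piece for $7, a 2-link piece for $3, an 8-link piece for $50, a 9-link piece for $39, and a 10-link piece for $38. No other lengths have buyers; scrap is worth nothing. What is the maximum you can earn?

Let f[k] be the best obtainable value from length k. For each k, try every first piece i and keep the best of price[i] + f[k−i].
f[1] = 7
f[2] = max(7+7, 3+0) = 14
f[3] = max(7+14, 3+7) = 21
f[4] = max(7+21, 3+14) = 28
f[5] = max(7+28, 3+21) = 35
f[6] = max(7+35, 3+28) = 42
f[7] = max(7+42, 3+35) = 49
f[8] = max(7+49, 3+42, 50+0) = 56
f[9] = max(7+56, 3+49, 50+7, 39+0) = 63
f[10] = max(7+63, 3+56, 50+14, 39+7, 38+0) = 70
One optimal cutting: 1 + 1 + 1 + 1 + 1 + 1 + 1 + 1 + 1 + 1 → $70.

70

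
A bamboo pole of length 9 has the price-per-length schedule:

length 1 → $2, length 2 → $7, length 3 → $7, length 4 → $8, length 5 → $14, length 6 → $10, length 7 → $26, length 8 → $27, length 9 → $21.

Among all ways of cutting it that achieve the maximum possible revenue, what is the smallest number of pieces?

Build r[k] bottom-up: r[k] = max over allowed piece i of (p[i] + r[k−i]).
r[1] = 2
r[2] = 7
r[3] = 9  (first piece 1, then r[2]=7)
r[4] = 14  (first piece 2, then r[2]=7)
r[5] = 16  (first piece 1, then r[4]=14)
r[6] = 21  (first piece 2, then r[4]=14)
r[7] = 26
r[8] = 28  (first piece 1, then r[7]=26)
r[9] = 33  (first piece 2, then r[7]=26)
Maximum revenue is $33.
Now minimize piece count subject to staying optimal: for each k, pieces[k] = 1 + min over i with p[i]+r[k−i]=r[k] of pieces[k−i].
pieces[6] = 3
pieces[7] = 1
pieces[8] = 2
pieces[9] = 2

2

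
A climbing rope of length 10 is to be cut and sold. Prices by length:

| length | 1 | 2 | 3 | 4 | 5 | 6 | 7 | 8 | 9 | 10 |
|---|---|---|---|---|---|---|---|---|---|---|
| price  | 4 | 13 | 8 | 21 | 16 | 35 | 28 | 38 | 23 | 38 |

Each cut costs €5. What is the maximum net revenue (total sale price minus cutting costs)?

Consider every possible first cut. net[k] is the best of p[i]+net[k−i] over all sellable i≤k, charging 5 whenever i<k.
net[1] = 4
net[2] = 13
net[3] = 12  (first piece 1, then net[2]=13)
net[4] = 21  (first piece 2, then net[2]=13)
net[5] = 20  (first piece 1, then net[4]=21)
net[6] = 35
net[7] = 34  (first piece 1, then net[6]=35)
net[8] = 43  (first piece 2, then net[6]=35)
net[9] = 42  (first piece 1, then net[8]=43)
net[10] = 51  (first piece 2, then net[8]=43)
One optimal plan: pieces 6 + 2 + 2 (2 cuts) → €61 − €10 = €51.

51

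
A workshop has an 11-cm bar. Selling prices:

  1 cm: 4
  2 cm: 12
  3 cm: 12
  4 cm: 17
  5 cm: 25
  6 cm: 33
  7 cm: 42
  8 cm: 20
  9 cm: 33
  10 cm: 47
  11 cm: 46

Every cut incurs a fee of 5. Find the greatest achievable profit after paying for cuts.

Let v[k] be the best obtainable value from length k. For each k, try every first piece i and keep the best of price[i] + v[k−i] minus the 5 cut fee when i<k.
v[1] = 4
v[2] = 12
v[3] = 12
v[4] = 19  (first piece 2, then v[2]=12)
v[5] = 25
v[6] = 33
v[7] = 42
v[8] = 41  (first piece 1, then v[7]=42)
v[9] = 49  (first piece 2, then v[7]=42)
v[10] = 49  (first piece 3, then v[7]=42)
v[11] = 56  (first piece 2, then v[9]=49)
One optimal plan: pieces 7 + 2 + 2 (2 cuts) → 66 − 10 = 56.

56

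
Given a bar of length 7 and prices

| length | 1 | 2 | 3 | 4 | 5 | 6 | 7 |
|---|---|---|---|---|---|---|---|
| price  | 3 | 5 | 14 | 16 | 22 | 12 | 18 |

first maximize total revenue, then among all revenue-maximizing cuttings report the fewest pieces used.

Consider every possible first cut. r[k] is the best of p[i]+r[k−i] over all sellable i≤k.
r[1] = 3
r[2] = 6  (first piece 1, then r[1]=3)
r[3] = 14
r[4] = 17  (first piece 1, then r[3]=14)
r[5] = 22
r[6] = 28  (first piece 3, then r[3]=14)
r[7] = 31  (first piece 1, then r[6]=28)
Maximum revenue is $31.
Now minimize piece count subject to staying optimal: for each k, pieces[k] = 1 + min over i with p[i]+r[k−i]=r[k] of pieces[k−i].
pieces[4] = 2
pieces[5] = 1
pieces[6] = 2
pieces[7] = 3

3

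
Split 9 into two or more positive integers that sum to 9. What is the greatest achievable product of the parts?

Fill P[k] for k=2..9: at each k try every first piece i and multiply by the better of (k−i) uncut or P[k−i].
Small cases: P[2]=1.
P[3] = max(1·2, 2·1) = 2
P[4] = max(1·3, 2·2, 3·1) = 4
P[5] = max(1·4, 2·3, 3·2, 4·1) = 6
P[6] = max(1·6, 2·4, 3·3, 4·2, 5·1) = 9
P[7] = max(1·9, 2·6, 3·4, 4·3, 5·2, 6·1) = 12
P[8] = max(1·12, 2·9, 3·6, …, 6·2, 7·1) = 18
P[9] = max(1·18, 2·12, 3·9, …, 7·2, 8·1) = 27
One optimal split: 3 + 3 + 3; product 3·3·3 = 27.

27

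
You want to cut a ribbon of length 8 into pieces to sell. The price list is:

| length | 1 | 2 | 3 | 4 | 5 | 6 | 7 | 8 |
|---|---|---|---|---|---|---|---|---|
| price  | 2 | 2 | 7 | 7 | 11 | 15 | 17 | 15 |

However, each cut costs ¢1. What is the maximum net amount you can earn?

18

Let r[k] be the best obtainable value from length k. For each k, try every first piece i and keep the best of price[i] + r[k−i] minus the 1 cut fee when i<k.
r[1] = 2
r[2] = 3  (first piece 1, then r[1]=2)
r[3] = 7
r[4] = 8  (first piece 1, then r[3]=7)
r[5] = 11
r[6] = 15
r[7] = 17
r[8] = 18  (first piece 1, then r[7]=17)
One optimal plan: pieces 7 + 1 (1 cut) → ¢19 − ¢1 = ¢18.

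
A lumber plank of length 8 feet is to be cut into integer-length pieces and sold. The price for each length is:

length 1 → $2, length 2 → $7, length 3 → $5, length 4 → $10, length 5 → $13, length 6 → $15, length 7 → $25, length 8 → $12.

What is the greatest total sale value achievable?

Let r[k] be the best obtainable value from length k. For each k, try every first piece i and keep the best of price[i] + r[k−i].
r[1] = 2
r[2] = 7
r[3] = 9  (first piece 1, then r[2]=7)
r[4] = 14  (first piece 2, then r[2]=7)
r[5] = 16  (first piece 1, then r[4]=14)
r[6] = 21  (first piece 2, then r[4]=14)
r[7] = 25
r[8] = 28  (first piece 2, then r[6]=21)
One optimal cutting: 2 + 2 + 2 + 2 → $7 + $7 + $7 + $7 = $28.

28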